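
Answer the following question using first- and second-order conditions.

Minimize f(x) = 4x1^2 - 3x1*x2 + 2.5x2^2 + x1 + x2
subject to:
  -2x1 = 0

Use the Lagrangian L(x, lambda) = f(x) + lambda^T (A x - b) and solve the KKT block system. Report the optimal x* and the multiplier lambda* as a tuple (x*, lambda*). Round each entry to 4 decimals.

Form the Lagrangian:
  L(x, lambda) = (1/2) x^T Q x + c^T x + lambda^T (A x - b)
Stationarity (grad_x L = 0): Q x + c + A^T lambda = 0.
Primal feasibility: A x = b.

This gives the KKT block system:
  [ Q   A^T ] [ x     ]   [-c ]
  [ A    0  ] [ lambda ] = [ b ]

Solving the linear system:
  x*      = (0, -0.2)
  lambda* = (0.8)
  f(x*)   = -0.1

x* = (0, -0.2), lambda* = (0.8)


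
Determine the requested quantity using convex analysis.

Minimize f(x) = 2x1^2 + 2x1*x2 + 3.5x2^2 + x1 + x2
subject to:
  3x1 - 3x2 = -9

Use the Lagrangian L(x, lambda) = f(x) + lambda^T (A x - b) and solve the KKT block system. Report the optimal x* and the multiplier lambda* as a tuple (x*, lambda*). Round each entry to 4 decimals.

Form the Lagrangian:
  L(x, lambda) = (1/2) x^T Q x + c^T x + lambda^T (A x - b)
Stationarity (grad_x L = 0): Q x + c + A^T lambda = 0.
Primal feasibility: A x = b.

This gives the KKT block system:
  [ Q   A^T ] [ x     ]   [-c ]
  [ A    0  ] [ lambda ] = [ b ]

Solving the linear system:
  x*      = (-1.9333, 1.0667)
  lambda* = (1.5333)
  f(x*)   = 6.4667

x* = (-1.9333, 1.0667), lambda* = (1.5333)


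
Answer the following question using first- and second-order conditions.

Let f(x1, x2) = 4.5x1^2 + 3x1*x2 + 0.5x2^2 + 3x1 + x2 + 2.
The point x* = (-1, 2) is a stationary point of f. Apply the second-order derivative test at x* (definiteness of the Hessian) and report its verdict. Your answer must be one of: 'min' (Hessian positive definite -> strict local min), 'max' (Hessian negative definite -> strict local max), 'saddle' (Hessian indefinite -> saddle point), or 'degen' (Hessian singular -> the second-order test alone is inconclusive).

Compute the Hessian H = grad^2 f:
  H = [[9, 3], [3, 1]]
Verify stationarity: grad f(x*) = H x* + g = (0, 0).
Eigenvalues of H: 0, 10.
H has a zero eigenvalue (singular; positive semidefinite but not definite), so H is neither positive definite, negative definite, nor indefinite. The second-order test alone is inconclusive -> degen.
(Indeed, f is constant along the null direction of H through x*, so x* is not a strict local extremum.)

degen


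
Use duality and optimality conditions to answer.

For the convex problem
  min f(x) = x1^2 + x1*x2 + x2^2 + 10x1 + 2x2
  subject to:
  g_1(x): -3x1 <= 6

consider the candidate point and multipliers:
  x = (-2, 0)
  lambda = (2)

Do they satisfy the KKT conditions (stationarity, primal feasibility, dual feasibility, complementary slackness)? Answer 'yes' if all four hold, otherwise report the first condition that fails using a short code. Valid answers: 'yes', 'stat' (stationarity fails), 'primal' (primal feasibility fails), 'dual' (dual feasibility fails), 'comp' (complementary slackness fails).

Gradient of f: grad f(x) = Q x + c = (6, 0)
Constraint values g_i(x) = a_i^T x - b_i:
  g_1((-2, 0)) = 0
Stationarity residual: grad f(x) + sum_i lambda_i a_i = (0, 0)
  -> stationarity OK
Primal feasibility (all g_i <= 0): OK
Dual feasibility (all lambda_i >= 0): OK
Complementary slackness (lambda_i * g_i(x) = 0 for all i): OK

Verdict: yes, KKT holds.

yes


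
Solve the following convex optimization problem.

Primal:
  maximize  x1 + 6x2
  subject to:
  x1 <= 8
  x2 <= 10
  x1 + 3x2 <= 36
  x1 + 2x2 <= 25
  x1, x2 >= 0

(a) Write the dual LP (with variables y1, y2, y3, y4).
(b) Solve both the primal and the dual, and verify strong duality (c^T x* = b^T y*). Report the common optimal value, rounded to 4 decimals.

The standard primal-dual pair for 'max c^T x s.t. A x <= b, x >= 0' is:
  Dual:  min b^T y  s.t.  A^T y >= c,  y >= 0.

So the dual LP is:
  minimize  8y1 + 10y2 + 36y3 + 25y4
  subject to:
    y1 + y3 + y4 >= 1
    y2 + 3y3 + 2y4 >= 6
    y1, y2, y3, y4 >= 0

Solving the primal: x* = (5, 10).
  primal value c^T x* = 65.
Solving the dual: y* = (0, 4, 0, 1).
  dual value b^T y* = 65.
Strong duality: c^T x* = b^T y*. Confirmed.

65


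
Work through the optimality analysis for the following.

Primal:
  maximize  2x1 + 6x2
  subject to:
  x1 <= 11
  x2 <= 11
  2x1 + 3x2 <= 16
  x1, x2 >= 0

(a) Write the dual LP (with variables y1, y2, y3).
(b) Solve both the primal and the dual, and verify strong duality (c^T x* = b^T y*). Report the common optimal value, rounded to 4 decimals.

The standard primal-dual pair for 'max c^T x s.t. A x <= b, x >= 0' is:
  Dual:  min b^T y  s.t.  A^T y >= c,  y >= 0.

So the dual LP is:
  minimize  11y1 + 11y2 + 16y3
  subject to:
    y1 + 2y3 >= 2
    y2 + 3y3 >= 6
    y1, y2, y3 >= 0

Solving the primal: x* = (0, 5.3333).
  primal value c^T x* = 32.
Solving the dual: y* = (0, 0, 2).
  dual value b^T y* = 32.
Strong duality: c^T x* = b^T y*. Confirmed.

32


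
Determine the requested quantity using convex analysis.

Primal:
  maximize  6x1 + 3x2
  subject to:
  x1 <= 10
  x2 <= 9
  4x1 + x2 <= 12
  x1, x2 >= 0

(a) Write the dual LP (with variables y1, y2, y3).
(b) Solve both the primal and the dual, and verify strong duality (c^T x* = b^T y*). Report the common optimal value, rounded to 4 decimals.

The standard primal-dual pair for 'max c^T x s.t. A x <= b, x >= 0' is:
  Dual:  min b^T y  s.t.  A^T y >= c,  y >= 0.

So the dual LP is:
  minimize  10y1 + 9y2 + 12y3
  subject to:
    y1 + 4y3 >= 6
    y2 + y3 >= 3
    y1, y2, y3 >= 0

Solving the primal: x* = (0.75, 9).
  primal value c^T x* = 31.5.
Solving the dual: y* = (0, 1.5, 1.5).
  dual value b^T y* = 31.5.
Strong duality: c^T x* = b^T y*. Confirmed.

31.5


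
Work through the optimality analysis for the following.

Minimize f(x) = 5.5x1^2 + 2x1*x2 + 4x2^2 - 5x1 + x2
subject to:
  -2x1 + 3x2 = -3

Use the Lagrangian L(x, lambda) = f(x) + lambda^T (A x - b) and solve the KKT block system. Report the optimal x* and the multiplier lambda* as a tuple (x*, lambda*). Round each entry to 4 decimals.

Form the Lagrangian:
  L(x, lambda) = (1/2) x^T Q x + c^T x + lambda^T (A x - b)
Stationarity (grad_x L = 0): Q x + c + A^T lambda = 0.
Primal feasibility: A x = b.

This gives the KKT block system:
  [ Q   A^T ] [ x     ]   [-c ]
  [ A    0  ] [ lambda ] = [ b ]

Solving the linear system:
  x*      = (0.6774, -0.5484)
  lambda* = (0.6774)
  f(x*)   = -0.9516

x* = (0.6774, -0.5484), lambda* = (0.6774)


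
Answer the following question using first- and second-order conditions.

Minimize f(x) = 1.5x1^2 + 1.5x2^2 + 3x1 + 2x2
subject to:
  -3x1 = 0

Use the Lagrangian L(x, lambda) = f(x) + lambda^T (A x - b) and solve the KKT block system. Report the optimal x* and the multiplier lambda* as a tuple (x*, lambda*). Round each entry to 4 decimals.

Form the Lagrangian:
  L(x, lambda) = (1/2) x^T Q x + c^T x + lambda^T (A x - b)
Stationarity (grad_x L = 0): Q x + c + A^T lambda = 0.
Primal feasibility: A x = b.

This gives the KKT block system:
  [ Q   A^T ] [ x     ]   [-c ]
  [ A    0  ] [ lambda ] = [ b ]

Solving the linear system:
  x*      = (0, -0.6667)
  lambda* = (1)
  f(x*)   = -0.6667

x* = (0, -0.6667), lambda* = (1)


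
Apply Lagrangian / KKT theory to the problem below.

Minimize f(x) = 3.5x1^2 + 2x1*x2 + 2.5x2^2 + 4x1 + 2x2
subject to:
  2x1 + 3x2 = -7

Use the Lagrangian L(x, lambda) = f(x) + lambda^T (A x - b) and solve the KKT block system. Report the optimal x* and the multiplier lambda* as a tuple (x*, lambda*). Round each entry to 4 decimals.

Form the Lagrangian:
  L(x, lambda) = (1/2) x^T Q x + c^T x + lambda^T (A x - b)
Stationarity (grad_x L = 0): Q x + c + A^T lambda = 0.
Primal feasibility: A x = b.

This gives the KKT block system:
  [ Q   A^T ] [ x     ]   [-c ]
  [ A    0  ] [ lambda ] = [ b ]

Solving the linear system:
  x*      = (-0.8814, -1.7458)
  lambda* = (2.8305)
  f(x*)   = 6.3983

x* = (-0.8814, -1.7458), lambda* = (2.8305)


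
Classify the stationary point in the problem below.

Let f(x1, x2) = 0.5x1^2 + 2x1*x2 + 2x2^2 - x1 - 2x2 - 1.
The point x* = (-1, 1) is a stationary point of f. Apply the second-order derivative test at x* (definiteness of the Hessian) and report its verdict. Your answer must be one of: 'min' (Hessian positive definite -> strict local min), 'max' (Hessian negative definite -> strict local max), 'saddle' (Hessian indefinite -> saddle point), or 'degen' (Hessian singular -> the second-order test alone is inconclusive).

Compute the Hessian H = grad^2 f:
  H = [[1, 2], [2, 4]]
Verify stationarity: grad f(x*) = H x* + g = (0, 0).
Eigenvalues of H: 0, 5.
H has a zero eigenvalue (singular; positive semidefinite but not definite), so H is neither positive definite, negative definite, nor indefinite. The second-order test alone is inconclusive -> degen.
(Indeed, f is constant along the null direction of H through x*, so x* is not a strict local extremum.)

degen


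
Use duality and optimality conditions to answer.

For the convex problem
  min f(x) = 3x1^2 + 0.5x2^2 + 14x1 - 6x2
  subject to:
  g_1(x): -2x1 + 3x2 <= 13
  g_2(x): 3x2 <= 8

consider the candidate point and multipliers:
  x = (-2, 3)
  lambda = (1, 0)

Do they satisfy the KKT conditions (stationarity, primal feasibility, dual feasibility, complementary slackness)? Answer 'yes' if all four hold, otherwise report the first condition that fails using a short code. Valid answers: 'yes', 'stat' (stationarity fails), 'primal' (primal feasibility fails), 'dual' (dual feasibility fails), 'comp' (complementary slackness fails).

Gradient of f: grad f(x) = Q x + c = (2, -3)
Constraint values g_i(x) = a_i^T x - b_i:
  g_1((-2, 3)) = 0
  g_2((-2, 3)) = 1
Stationarity residual: grad f(x) + sum_i lambda_i a_i = (0, 0)
  -> stationarity OK
Primal feasibility (all g_i <= 0): FAILS
Dual feasibility (all lambda_i >= 0): OK
Complementary slackness (lambda_i * g_i(x) = 0 for all i): OK

Verdict: the first failing condition is primal_feasibility -> primal.

primal


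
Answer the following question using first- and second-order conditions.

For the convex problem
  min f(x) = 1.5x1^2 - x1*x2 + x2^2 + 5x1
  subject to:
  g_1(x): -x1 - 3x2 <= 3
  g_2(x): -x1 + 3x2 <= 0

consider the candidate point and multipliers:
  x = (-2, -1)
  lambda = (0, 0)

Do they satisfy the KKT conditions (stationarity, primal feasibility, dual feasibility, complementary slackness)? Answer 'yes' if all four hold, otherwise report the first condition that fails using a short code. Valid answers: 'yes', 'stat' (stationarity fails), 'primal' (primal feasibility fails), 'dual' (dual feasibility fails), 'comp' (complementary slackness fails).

Gradient of f: grad f(x) = Q x + c = (0, 0)
Constraint values g_i(x) = a_i^T x - b_i:
  g_1((-2, -1)) = 2
  g_2((-2, -1)) = -1
Stationarity residual: grad f(x) + sum_i lambda_i a_i = (0, 0)
  -> stationarity OK
Primal feasibility (all g_i <= 0): FAILS
Dual feasibility (all lambda_i >= 0): OK
Complementary slackness (lambda_i * g_i(x) = 0 for all i): OK

Verdict: the first failing condition is primal_feasibility -> primal.

primal


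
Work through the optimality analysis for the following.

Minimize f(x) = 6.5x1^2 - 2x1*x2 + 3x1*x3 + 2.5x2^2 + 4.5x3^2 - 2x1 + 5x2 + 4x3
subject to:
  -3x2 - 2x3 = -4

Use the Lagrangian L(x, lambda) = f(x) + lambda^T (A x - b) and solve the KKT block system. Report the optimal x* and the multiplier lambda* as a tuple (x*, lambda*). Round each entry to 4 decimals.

Form the Lagrangian:
  L(x, lambda) = (1/2) x^T Q x + c^T x + lambda^T (A x - b)
Stationarity (grad_x L = 0): Q x + c + A^T lambda = 0.
Primal feasibility: A x = b.

This gives the KKT block system:
  [ Q   A^T ] [ x     ]   [-c ]
  [ A    0  ] [ lambda ] = [ b ]

Solving the linear system:
  x*      = (0.2832, 1.1818, 0.2273)
  lambda* = (3.4476)
  f(x*)   = 10.021

x* = (0.2832, 1.1818, 0.2273), lambda* = (3.4476)


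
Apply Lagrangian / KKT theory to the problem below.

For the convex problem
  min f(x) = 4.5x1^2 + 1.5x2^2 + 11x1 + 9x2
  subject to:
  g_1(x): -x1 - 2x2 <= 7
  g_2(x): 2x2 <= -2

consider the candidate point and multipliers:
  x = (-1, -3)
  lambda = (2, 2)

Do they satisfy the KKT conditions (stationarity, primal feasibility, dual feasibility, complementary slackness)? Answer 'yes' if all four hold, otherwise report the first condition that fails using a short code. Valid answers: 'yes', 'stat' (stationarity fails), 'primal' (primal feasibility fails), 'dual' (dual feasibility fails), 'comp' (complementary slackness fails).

Gradient of f: grad f(x) = Q x + c = (2, 0)
Constraint values g_i(x) = a_i^T x - b_i:
  g_1((-1, -3)) = 0
  g_2((-1, -3)) = -4
Stationarity residual: grad f(x) + sum_i lambda_i a_i = (0, 0)
  -> stationarity OK
Primal feasibility (all g_i <= 0): OK
Dual feasibility (all lambda_i >= 0): OK
Complementary slackness (lambda_i * g_i(x) = 0 for all i): FAILS

Verdict: the first failing condition is complementary_slackness -> comp.

comp


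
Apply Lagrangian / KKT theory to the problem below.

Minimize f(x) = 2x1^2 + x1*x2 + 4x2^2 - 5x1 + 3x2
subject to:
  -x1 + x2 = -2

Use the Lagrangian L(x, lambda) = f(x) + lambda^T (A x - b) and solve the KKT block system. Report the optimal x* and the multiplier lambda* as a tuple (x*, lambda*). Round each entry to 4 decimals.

Form the Lagrangian:
  L(x, lambda) = (1/2) x^T Q x + c^T x + lambda^T (A x - b)
Stationarity (grad_x L = 0): Q x + c + A^T lambda = 0.
Primal feasibility: A x = b.

This gives the KKT block system:
  [ Q   A^T ] [ x     ]   [-c ]
  [ A    0  ] [ lambda ] = [ b ]

Solving the linear system:
  x*      = (1.4286, -0.5714)
  lambda* = (0.1429)
  f(x*)   = -4.2857

x* = (1.4286, -0.5714), lambda* = (0.1429)


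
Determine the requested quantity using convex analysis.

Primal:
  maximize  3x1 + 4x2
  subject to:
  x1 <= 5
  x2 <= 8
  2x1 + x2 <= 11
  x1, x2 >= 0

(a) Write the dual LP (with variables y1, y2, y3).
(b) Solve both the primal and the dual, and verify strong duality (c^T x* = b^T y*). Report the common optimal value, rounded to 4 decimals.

The standard primal-dual pair for 'max c^T x s.t. A x <= b, x >= 0' is:
  Dual:  min b^T y  s.t.  A^T y >= c,  y >= 0.

So the dual LP is:
  minimize  5y1 + 8y2 + 11y3
  subject to:
    y1 + 2y3 >= 3
    y2 + y3 >= 4
    y1, y2, y3 >= 0

Solving the primal: x* = (1.5, 8).
  primal value c^T x* = 36.5.
Solving the dual: y* = (0, 2.5, 1.5).
  dual value b^T y* = 36.5.
Strong duality: c^T x* = b^T y*. Confirmed.

36.5


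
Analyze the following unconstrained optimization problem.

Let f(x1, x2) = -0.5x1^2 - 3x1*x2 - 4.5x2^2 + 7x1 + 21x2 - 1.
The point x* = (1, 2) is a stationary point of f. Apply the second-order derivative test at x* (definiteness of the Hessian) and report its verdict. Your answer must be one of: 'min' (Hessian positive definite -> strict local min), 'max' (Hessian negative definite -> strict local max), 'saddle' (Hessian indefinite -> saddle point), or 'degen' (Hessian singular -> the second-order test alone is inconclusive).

Compute the Hessian H = grad^2 f:
  H = [[-1, -3], [-3, -9]]
Verify stationarity: grad f(x*) = H x* + g = (0, 0).
Eigenvalues of H: -10, 0.
H has a zero eigenvalue (singular; negative semidefinite but not definite), so H is neither positive definite, negative definite, nor indefinite. The second-order test alone is inconclusive -> degen.
(Indeed, f is constant along the null direction of H through x*, so x* is not a strict local extremum.)

degen


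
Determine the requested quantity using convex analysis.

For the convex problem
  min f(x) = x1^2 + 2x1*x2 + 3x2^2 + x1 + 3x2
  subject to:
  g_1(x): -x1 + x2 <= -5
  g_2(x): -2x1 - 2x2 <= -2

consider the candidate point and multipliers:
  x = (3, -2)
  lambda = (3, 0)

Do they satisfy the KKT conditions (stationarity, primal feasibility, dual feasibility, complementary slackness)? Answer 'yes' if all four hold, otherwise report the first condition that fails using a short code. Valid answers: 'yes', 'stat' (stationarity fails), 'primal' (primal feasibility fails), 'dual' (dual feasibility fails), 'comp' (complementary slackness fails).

Gradient of f: grad f(x) = Q x + c = (3, -3)
Constraint values g_i(x) = a_i^T x - b_i:
  g_1((3, -2)) = 0
  g_2((3, -2)) = 0
Stationarity residual: grad f(x) + sum_i lambda_i a_i = (0, 0)
  -> stationarity OK
Primal feasibility (all g_i <= 0): OK
Dual feasibility (all lambda_i >= 0): OK
Complementary slackness (lambda_i * g_i(x) = 0 for all i): OK

Verdict: yes, KKT holds.

yes


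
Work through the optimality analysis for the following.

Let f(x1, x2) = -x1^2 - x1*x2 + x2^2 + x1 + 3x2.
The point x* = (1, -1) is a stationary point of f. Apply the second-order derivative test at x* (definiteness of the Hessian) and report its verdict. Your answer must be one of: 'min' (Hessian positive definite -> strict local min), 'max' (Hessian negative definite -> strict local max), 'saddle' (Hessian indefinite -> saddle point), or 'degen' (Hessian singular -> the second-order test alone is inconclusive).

Compute the Hessian H = grad^2 f:
  H = [[-2, -1], [-1, 2]]
Verify stationarity: grad f(x*) = H x* + g = (0, 0).
Eigenvalues of H: -2.2361, 2.2361.
Eigenvalues have mixed signs, so H is indefinite -> x* is a saddle point.

saddle


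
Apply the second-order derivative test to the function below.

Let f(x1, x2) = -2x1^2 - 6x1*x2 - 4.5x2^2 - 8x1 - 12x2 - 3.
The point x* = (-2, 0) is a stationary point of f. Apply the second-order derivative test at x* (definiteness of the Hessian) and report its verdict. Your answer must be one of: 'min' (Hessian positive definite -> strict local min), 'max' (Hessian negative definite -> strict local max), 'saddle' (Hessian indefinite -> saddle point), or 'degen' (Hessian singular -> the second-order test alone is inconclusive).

Compute the Hessian H = grad^2 f:
  H = [[-4, -6], [-6, -9]]
Verify stationarity: grad f(x*) = H x* + g = (0, 0).
Eigenvalues of H: -13, 0.
H has a zero eigenvalue (singular; negative semidefinite but not definite), so H is neither positive definite, negative definite, nor indefinite. The second-order test alone is inconclusive -> degen.
(Indeed, f is constant along the null direction of H through x*, so x* is not a strict local extremum.)

degen


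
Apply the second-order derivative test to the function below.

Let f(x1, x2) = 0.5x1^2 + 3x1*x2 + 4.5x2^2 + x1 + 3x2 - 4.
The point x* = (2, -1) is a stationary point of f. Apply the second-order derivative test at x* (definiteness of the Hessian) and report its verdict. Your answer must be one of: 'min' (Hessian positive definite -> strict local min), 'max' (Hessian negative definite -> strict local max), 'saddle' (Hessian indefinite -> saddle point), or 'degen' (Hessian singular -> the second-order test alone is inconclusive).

Compute the Hessian H = grad^2 f:
  H = [[1, 3], [3, 9]]
Verify stationarity: grad f(x*) = H x* + g = (0, 0).
Eigenvalues of H: 0, 10.
H has a zero eigenvalue (singular; positive semidefinite but not definite), so H is neither positive definite, negative definite, nor indefinite. The second-order test alone is inconclusive -> degen.
(Indeed, f is constant along the null direction of H through x*, so x* is not a strict local extremum.)

degen


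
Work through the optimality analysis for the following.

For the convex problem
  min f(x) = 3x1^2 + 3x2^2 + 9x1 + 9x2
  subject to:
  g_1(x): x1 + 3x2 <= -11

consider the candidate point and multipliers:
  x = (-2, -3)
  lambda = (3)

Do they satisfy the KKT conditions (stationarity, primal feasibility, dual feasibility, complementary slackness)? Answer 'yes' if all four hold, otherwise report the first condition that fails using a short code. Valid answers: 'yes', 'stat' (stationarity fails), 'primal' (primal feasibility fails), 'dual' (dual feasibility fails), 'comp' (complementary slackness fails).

Gradient of f: grad f(x) = Q x + c = (-3, -9)
Constraint values g_i(x) = a_i^T x - b_i:
  g_1((-2, -3)) = 0
Stationarity residual: grad f(x) + sum_i lambda_i a_i = (0, 0)
  -> stationarity OK
Primal feasibility (all g_i <= 0): OK
Dual feasibility (all lambda_i >= 0): OK
Complementary slackness (lambda_i * g_i(x) = 0 for all i): OK

Verdict: yes, KKT holds.

yes


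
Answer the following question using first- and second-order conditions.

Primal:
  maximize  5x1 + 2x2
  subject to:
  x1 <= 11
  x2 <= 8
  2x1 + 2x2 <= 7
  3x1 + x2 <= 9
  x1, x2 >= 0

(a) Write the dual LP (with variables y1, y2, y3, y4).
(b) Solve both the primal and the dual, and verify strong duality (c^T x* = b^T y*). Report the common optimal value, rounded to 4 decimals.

The standard primal-dual pair for 'max c^T x s.t. A x <= b, x >= 0' is:
  Dual:  min b^T y  s.t.  A^T y >= c,  y >= 0.

So the dual LP is:
  minimize  11y1 + 8y2 + 7y3 + 9y4
  subject to:
    y1 + 2y3 + 3y4 >= 5
    y2 + 2y3 + y4 >= 2
    y1, y2, y3, y4 >= 0

Solving the primal: x* = (2.75, 0.75).
  primal value c^T x* = 15.25.
Solving the dual: y* = (0, 0, 0.25, 1.5).
  dual value b^T y* = 15.25.
Strong duality: c^T x* = b^T y*. Confirmed.

15.25


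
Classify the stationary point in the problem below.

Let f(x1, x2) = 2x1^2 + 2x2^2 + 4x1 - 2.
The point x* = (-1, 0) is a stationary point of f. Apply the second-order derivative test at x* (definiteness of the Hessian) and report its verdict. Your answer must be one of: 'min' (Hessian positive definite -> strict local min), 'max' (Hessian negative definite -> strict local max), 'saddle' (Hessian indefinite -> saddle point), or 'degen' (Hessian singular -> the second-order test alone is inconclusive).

Compute the Hessian H = grad^2 f:
  H = [[4, 0], [0, 4]]
Verify stationarity: grad f(x*) = H x* + g = (0, 0).
Eigenvalues of H: 4, 4.
Both eigenvalues > 0, so H is positive definite -> x* is a strict local min.

min


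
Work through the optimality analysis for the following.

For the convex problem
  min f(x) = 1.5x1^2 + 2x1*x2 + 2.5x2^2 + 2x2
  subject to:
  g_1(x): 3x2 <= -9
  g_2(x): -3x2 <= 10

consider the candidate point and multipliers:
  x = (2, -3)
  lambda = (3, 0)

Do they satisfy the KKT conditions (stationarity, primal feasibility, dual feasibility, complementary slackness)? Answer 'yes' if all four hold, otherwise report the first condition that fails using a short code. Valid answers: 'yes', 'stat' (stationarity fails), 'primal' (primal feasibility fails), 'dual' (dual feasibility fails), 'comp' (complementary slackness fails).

Gradient of f: grad f(x) = Q x + c = (0, -9)
Constraint values g_i(x) = a_i^T x - b_i:
  g_1((2, -3)) = 0
  g_2((2, -3)) = -1
Stationarity residual: grad f(x) + sum_i lambda_i a_i = (0, 0)
  -> stationarity OK
Primal feasibility (all g_i <= 0): OK
Dual feasibility (all lambda_i >= 0): OK
Complementary slackness (lambda_i * g_i(x) = 0 for all i): OK

Verdict: yes, KKT holds.

yes


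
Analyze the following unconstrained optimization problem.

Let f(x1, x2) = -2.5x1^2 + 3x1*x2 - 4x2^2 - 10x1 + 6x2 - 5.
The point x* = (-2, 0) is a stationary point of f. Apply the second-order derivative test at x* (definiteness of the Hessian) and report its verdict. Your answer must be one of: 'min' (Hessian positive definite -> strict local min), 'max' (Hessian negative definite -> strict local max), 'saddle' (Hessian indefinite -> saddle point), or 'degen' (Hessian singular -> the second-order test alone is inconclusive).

Compute the Hessian H = grad^2 f:
  H = [[-5, 3], [3, -8]]
Verify stationarity: grad f(x*) = H x* + g = (0, 0).
Eigenvalues of H: -9.8541, -3.1459.
Both eigenvalues < 0, so H is negative definite -> x* is a strict local max.

max


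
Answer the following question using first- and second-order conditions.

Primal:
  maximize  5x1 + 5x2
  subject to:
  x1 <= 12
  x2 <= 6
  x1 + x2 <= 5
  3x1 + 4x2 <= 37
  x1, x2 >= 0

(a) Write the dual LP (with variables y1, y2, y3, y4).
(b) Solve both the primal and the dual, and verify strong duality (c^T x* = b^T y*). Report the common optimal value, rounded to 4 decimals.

The standard primal-dual pair for 'max c^T x s.t. A x <= b, x >= 0' is:
  Dual:  min b^T y  s.t.  A^T y >= c,  y >= 0.

So the dual LP is:
  minimize  12y1 + 6y2 + 5y3 + 37y4
  subject to:
    y1 + y3 + 3y4 >= 5
    y2 + y3 + 4y4 >= 5
    y1, y2, y3, y4 >= 0

Solving the primal: x* = (5, 0).
  primal value c^T x* = 25.
Solving the dual: y* = (0, 0, 5, 0).
  dual value b^T y* = 25.
Strong duality: c^T x* = b^T y*. Confirmed.

25


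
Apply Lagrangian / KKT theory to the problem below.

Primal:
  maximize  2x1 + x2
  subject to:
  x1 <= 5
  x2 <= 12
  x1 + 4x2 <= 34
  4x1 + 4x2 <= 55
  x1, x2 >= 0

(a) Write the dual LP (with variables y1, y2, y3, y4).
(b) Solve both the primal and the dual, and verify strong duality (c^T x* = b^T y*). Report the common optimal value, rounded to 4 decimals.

The standard primal-dual pair for 'max c^T x s.t. A x <= b, x >= 0' is:
  Dual:  min b^T y  s.t.  A^T y >= c,  y >= 0.

So the dual LP is:
  minimize  5y1 + 12y2 + 34y3 + 55y4
  subject to:
    y1 + y3 + 4y4 >= 2
    y2 + 4y3 + 4y4 >= 1
    y1, y2, y3, y4 >= 0

Solving the primal: x* = (5, 7.25).
  primal value c^T x* = 17.25.
Solving the dual: y* = (1.75, 0, 0.25, 0).
  dual value b^T y* = 17.25.
Strong duality: c^T x* = b^T y*. Confirmed.

17.25


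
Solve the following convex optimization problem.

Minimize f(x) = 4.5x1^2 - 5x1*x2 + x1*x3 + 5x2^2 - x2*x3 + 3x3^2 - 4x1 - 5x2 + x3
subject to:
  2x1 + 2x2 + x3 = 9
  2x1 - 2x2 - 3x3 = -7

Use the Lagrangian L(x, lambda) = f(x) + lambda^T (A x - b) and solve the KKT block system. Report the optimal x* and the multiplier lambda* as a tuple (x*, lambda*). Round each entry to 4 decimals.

Form the Lagrangian:
  L(x, lambda) = (1/2) x^T Q x + c^T x + lambda^T (A x - b)
Stationarity (grad_x L = 0): Q x + c + A^T lambda = 0.
Primal feasibility: A x = b.

This gives the KKT block system:
  [ Q   A^T ] [ x     ]   [-c ]
  [ A    0  ] [ lambda ] = [ b ]

Solving the linear system:
  x*      = (1.3524, 2.2952, 1.7048)
  lambda* = (-1.9714, 2.7714)
  f(x*)   = 10.981

x* = (1.3524, 2.2952, 1.7048), lambda* = (-1.9714, 2.7714)


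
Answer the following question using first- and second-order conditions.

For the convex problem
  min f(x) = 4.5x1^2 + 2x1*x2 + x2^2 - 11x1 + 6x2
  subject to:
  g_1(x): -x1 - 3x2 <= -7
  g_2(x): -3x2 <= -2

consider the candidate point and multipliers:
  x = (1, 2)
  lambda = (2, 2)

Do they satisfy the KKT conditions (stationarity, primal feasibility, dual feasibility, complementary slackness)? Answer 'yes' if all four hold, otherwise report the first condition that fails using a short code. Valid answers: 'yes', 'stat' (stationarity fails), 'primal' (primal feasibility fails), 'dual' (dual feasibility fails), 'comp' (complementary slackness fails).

Gradient of f: grad f(x) = Q x + c = (2, 12)
Constraint values g_i(x) = a_i^T x - b_i:
  g_1((1, 2)) = 0
  g_2((1, 2)) = -4
Stationarity residual: grad f(x) + sum_i lambda_i a_i = (0, 0)
  -> stationarity OK
Primal feasibility (all g_i <= 0): OK
Dual feasibility (all lambda_i >= 0): OK
Complementary slackness (lambda_i * g_i(x) = 0 for all i): FAILS

Verdict: the first failing condition is complementary_slackness -> comp.

comp


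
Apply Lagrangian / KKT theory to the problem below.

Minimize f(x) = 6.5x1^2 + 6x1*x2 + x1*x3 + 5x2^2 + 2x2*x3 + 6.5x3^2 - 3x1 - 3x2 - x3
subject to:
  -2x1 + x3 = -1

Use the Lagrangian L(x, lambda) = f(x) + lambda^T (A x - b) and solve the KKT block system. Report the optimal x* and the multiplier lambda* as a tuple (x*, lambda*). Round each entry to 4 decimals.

Form the Lagrangian:
  L(x, lambda) = (1/2) x^T Q x + c^T x + lambda^T (A x - b)
Stationarity (grad_x L = 0): Q x + c + A^T lambda = 0.
Primal feasibility: A x = b.

This gives the KKT block system:
  [ Q   A^T ] [ x     ]   [-c ]
  [ A    0  ] [ lambda ] = [ b ]

Solving the linear system:
  x*      = (0.4576, 0.0424, -0.0847)
  lambda* = (1.5593)
  f(x*)   = 0.072

x* = (0.4576, 0.0424, -0.0847), lambda* = (1.5593)


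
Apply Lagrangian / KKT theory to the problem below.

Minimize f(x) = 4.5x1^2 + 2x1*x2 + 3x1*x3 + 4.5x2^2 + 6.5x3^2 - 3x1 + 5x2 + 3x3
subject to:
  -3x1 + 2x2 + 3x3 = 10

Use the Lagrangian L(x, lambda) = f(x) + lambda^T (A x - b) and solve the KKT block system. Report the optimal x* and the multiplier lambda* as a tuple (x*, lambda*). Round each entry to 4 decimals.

Form the Lagrangian:
  L(x, lambda) = (1/2) x^T Q x + c^T x + lambda^T (A x - b)
Stationarity (grad_x L = 0): Q x + c + A^T lambda = 0.
Primal feasibility: A x = b.

This gives the KKT block system:
  [ Q   A^T ] [ x     ]   [-c ]
  [ A    0  ] [ lambda ] = [ b ]

Solving the linear system:
  x*      = (-1.6647, 0.7756, 1.1516)
  lambda* = (-4.3255)
  f(x*)   = 27.7907

x* = (-1.6647, 0.7756, 1.1516), lambda* = (-4.3255)


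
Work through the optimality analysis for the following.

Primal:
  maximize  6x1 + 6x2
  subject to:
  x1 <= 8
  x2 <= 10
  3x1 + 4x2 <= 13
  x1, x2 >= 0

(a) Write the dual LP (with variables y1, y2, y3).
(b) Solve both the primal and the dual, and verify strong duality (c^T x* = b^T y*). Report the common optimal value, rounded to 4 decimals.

The standard primal-dual pair for 'max c^T x s.t. A x <= b, x >= 0' is:
  Dual:  min b^T y  s.t.  A^T y >= c,  y >= 0.

So the dual LP is:
  minimize  8y1 + 10y2 + 13y3
  subject to:
    y1 + 3y3 >= 6
    y2 + 4y3 >= 6
    y1, y2, y3 >= 0

Solving the primal: x* = (4.3333, 0).
  primal value c^T x* = 26.
Solving the dual: y* = (0, 0, 2).
  dual value b^T y* = 26.
Strong duality: c^T x* = b^T y*. Confirmed.

26


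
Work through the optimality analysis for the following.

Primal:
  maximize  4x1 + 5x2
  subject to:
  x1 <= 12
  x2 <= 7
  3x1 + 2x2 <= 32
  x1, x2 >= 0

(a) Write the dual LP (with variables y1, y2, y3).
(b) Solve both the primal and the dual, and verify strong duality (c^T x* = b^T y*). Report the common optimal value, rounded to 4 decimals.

The standard primal-dual pair for 'max c^T x s.t. A x <= b, x >= 0' is:
  Dual:  min b^T y  s.t.  A^T y >= c,  y >= 0.

So the dual LP is:
  minimize  12y1 + 7y2 + 32y3
  subject to:
    y1 + 3y3 >= 4
    y2 + 2y3 >= 5
    y1, y2, y3 >= 0

Solving the primal: x* = (6, 7).
  primal value c^T x* = 59.
Solving the dual: y* = (0, 2.3333, 1.3333).
  dual value b^T y* = 59.
Strong duality: c^T x* = b^T y*. Confirmed.

59


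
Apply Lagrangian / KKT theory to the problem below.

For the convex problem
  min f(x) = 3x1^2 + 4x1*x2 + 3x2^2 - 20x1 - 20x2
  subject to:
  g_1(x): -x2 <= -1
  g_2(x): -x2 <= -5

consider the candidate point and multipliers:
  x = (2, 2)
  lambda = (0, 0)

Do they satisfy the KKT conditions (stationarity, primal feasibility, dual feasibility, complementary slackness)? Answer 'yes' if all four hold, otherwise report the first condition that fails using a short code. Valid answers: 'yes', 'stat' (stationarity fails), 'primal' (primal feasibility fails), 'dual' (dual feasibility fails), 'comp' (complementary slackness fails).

Gradient of f: grad f(x) = Q x + c = (0, 0)
Constraint values g_i(x) = a_i^T x - b_i:
  g_1((2, 2)) = -1
  g_2((2, 2)) = 3
Stationarity residual: grad f(x) + sum_i lambda_i a_i = (0, 0)
  -> stationarity OK
Primal feasibility (all g_i <= 0): FAILS
Dual feasibility (all lambda_i >= 0): OK
Complementary slackness (lambda_i * g_i(x) = 0 for all i): OK

Verdict: the first failing condition is primal_feasibility -> primal.

primal


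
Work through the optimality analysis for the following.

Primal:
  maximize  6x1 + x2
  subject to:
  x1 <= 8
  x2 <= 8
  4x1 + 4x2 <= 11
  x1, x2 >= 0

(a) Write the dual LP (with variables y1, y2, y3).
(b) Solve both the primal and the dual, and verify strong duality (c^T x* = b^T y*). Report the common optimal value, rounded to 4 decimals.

The standard primal-dual pair for 'max c^T x s.t. A x <= b, x >= 0' is:
  Dual:  min b^T y  s.t.  A^T y >= c,  y >= 0.

So the dual LP is:
  minimize  8y1 + 8y2 + 11y3
  subject to:
    y1 + 4y3 >= 6
    y2 + 4y3 >= 1
    y1, y2, y3 >= 0

Solving the primal: x* = (2.75, 0).
  primal value c^T x* = 16.5.
Solving the dual: y* = (0, 0, 1.5).
  dual value b^T y* = 16.5.
Strong duality: c^T x* = b^T y*. Confirmed.

16.5


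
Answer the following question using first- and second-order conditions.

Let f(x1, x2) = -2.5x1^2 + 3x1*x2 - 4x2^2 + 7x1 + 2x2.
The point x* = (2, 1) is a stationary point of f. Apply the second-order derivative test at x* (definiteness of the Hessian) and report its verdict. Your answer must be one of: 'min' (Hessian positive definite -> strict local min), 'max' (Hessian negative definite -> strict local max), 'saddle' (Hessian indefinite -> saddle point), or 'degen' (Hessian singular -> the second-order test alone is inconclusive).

Compute the Hessian H = grad^2 f:
  H = [[-5, 3], [3, -8]]
Verify stationarity: grad f(x*) = H x* + g = (0, 0).
Eigenvalues of H: -9.8541, -3.1459.
Both eigenvalues < 0, so H is negative definite -> x* is a strict local max.

max


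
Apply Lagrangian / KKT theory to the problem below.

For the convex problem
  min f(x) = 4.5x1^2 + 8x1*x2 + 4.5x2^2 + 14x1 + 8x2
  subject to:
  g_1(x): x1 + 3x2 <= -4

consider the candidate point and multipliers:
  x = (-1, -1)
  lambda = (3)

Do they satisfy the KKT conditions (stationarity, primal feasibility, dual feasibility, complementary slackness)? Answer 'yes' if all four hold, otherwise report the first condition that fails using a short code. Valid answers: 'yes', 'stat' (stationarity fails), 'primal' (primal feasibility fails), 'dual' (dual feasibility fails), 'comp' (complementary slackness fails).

Gradient of f: grad f(x) = Q x + c = (-3, -9)
Constraint values g_i(x) = a_i^T x - b_i:
  g_1((-1, -1)) = 0
Stationarity residual: grad f(x) + sum_i lambda_i a_i = (0, 0)
  -> stationarity OK
Primal feasibility (all g_i <= 0): OK
Dual feasibility (all lambda_i >= 0): OK
Complementary slackness (lambda_i * g_i(x) = 0 for all i): OK

Verdict: yes, KKT holds.

yes


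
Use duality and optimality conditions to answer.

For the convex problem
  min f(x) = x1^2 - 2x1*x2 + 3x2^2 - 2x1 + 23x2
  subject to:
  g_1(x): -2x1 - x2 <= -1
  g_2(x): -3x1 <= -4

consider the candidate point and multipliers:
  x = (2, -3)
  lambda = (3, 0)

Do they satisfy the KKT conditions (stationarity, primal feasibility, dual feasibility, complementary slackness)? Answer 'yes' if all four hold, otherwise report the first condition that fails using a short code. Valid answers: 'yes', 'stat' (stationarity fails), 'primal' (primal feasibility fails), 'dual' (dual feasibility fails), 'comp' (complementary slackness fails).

Gradient of f: grad f(x) = Q x + c = (8, 1)
Constraint values g_i(x) = a_i^T x - b_i:
  g_1((2, -3)) = 0
  g_2((2, -3)) = -2
Stationarity residual: grad f(x) + sum_i lambda_i a_i = (2, -2)
  -> stationarity FAILS
Primal feasibility (all g_i <= 0): OK
Dual feasibility (all lambda_i >= 0): OK
Complementary slackness (lambda_i * g_i(x) = 0 for all i): OK

Verdict: the first failing condition is stationarity -> stat.

stat


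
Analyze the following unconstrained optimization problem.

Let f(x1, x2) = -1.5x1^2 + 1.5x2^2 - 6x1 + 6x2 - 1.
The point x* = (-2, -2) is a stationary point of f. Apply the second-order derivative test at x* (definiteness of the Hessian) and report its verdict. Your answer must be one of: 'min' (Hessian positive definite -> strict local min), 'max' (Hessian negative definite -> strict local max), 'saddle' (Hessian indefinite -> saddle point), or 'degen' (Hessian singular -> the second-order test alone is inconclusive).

Compute the Hessian H = grad^2 f:
  H = [[-3, 0], [0, 3]]
Verify stationarity: grad f(x*) = H x* + g = (0, 0).
Eigenvalues of H: -3, 3.
Eigenvalues have mixed signs, so H is indefinite -> x* is a saddle point.

saddle


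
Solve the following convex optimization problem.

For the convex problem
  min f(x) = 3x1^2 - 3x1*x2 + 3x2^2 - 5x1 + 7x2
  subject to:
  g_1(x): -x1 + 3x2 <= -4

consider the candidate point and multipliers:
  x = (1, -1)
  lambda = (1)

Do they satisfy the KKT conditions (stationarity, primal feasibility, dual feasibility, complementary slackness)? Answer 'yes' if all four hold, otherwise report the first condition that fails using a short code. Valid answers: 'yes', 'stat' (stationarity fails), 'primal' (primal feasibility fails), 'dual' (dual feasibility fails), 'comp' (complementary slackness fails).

Gradient of f: grad f(x) = Q x + c = (4, -2)
Constraint values g_i(x) = a_i^T x - b_i:
  g_1((1, -1)) = 0
Stationarity residual: grad f(x) + sum_i lambda_i a_i = (3, 1)
  -> stationarity FAILS
Primal feasibility (all g_i <= 0): OK
Dual feasibility (all lambda_i >= 0): OK
Complementary slackness (lambda_i * g_i(x) = 0 for all i): OK

Verdict: the first failing condition is stationarity -> stat.

stat


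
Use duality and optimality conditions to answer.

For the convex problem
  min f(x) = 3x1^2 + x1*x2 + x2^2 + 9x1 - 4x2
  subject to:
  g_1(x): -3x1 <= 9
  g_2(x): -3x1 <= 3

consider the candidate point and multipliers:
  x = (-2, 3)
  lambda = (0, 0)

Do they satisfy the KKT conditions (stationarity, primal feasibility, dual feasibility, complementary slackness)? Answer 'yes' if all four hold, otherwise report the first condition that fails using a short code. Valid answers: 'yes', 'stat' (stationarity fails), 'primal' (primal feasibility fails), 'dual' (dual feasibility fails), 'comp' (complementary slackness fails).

Gradient of f: grad f(x) = Q x + c = (0, 0)
Constraint values g_i(x) = a_i^T x - b_i:
  g_1((-2, 3)) = -3
  g_2((-2, 3)) = 3
Stationarity residual: grad f(x) + sum_i lambda_i a_i = (0, 0)
  -> stationarity OK
Primal feasibility (all g_i <= 0): FAILS
Dual feasibility (all lambda_i >= 0): OK
Complementary slackness (lambda_i * g_i(x) = 0 for all i): OK

Verdict: the first failing condition is primal_feasibility -> primal.

primal


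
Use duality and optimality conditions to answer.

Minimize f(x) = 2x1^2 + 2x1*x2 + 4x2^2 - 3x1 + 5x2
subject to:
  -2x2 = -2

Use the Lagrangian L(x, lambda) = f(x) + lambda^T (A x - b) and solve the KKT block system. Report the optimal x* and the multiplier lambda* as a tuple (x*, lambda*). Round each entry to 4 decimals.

Form the Lagrangian:
  L(x, lambda) = (1/2) x^T Q x + c^T x + lambda^T (A x - b)
Stationarity (grad_x L = 0): Q x + c + A^T lambda = 0.
Primal feasibility: A x = b.

This gives the KKT block system:
  [ Q   A^T ] [ x     ]   [-c ]
  [ A    0  ] [ lambda ] = [ b ]

Solving the linear system:
  x*      = (0.25, 1)
  lambda* = (6.75)
  f(x*)   = 8.875

x* = (0.25, 1), lambda* = (6.75)


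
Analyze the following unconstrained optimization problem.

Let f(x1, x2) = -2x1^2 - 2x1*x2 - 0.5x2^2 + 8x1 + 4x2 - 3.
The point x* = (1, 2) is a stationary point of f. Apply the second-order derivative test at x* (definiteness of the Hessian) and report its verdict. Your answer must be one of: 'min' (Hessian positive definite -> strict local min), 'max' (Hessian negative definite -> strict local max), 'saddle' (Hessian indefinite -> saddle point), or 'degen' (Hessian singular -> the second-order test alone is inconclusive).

Compute the Hessian H = grad^2 f:
  H = [[-4, -2], [-2, -1]]
Verify stationarity: grad f(x*) = H x* + g = (0, 0).
Eigenvalues of H: -5, 0.
H has a zero eigenvalue (singular; negative semidefinite but not definite), so H is neither positive definite, negative definite, nor indefinite. The second-order test alone is inconclusive -> degen.
(Indeed, f is constant along the null direction of H through x*, so x* is not a strict local extremum.)

degen


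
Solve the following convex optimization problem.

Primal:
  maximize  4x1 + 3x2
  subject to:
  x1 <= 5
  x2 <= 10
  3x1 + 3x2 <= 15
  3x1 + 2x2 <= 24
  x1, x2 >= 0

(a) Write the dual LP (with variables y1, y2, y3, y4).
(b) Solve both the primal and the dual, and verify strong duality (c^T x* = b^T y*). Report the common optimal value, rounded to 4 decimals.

The standard primal-dual pair for 'max c^T x s.t. A x <= b, x >= 0' is:
  Dual:  min b^T y  s.t.  A^T y >= c,  y >= 0.

So the dual LP is:
  minimize  5y1 + 10y2 + 15y3 + 24y4
  subject to:
    y1 + 3y3 + 3y4 >= 4
    y2 + 3y3 + 2y4 >= 3
    y1, y2, y3, y4 >= 0

Solving the primal: x* = (5, 0).
  primal value c^T x* = 20.
Solving the dual: y* = (1, 0, 1, 0).
  dual value b^T y* = 20.
Strong duality: c^T x* = b^T y*. Confirmed.

20
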